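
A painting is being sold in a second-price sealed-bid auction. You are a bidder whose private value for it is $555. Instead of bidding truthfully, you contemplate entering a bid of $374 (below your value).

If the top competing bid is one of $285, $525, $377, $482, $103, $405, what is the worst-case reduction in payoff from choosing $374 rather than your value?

$285: same outcome either way → loss $0.
$525: truthful gives $30, deviation gives $0 → loss $30.
$377: truthful gives $178, deviation gives $0 → loss $178.
$482: truthful gives $73, deviation gives $0 → loss $73.
$103: same outcome either way → loss $0.
$405: truthful gives $150, deviation gives $0 → loss $150.
Maximum loss: $178.

$178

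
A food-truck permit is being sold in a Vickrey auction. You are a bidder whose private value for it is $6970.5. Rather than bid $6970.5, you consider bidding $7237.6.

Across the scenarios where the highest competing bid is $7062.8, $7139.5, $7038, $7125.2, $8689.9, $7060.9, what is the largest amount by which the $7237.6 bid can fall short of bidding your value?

$169

$7062.8: truthful gives $0, deviation gives −$92.3 → loss $92.3.
$7139.5: truthful gives $0, deviation gives −$169 → loss $169.
$7038: truthful gives $0, deviation gives −$67.5 → loss $67.5.
$7125.2: truthful gives $0, deviation gives −$154.7 → loss $154.7.
$8689.9: same outcome either way → loss $0.
$7060.9: truthful gives $0, deviation gives −$90.4 → loss $90.4.
Maximum loss: $169.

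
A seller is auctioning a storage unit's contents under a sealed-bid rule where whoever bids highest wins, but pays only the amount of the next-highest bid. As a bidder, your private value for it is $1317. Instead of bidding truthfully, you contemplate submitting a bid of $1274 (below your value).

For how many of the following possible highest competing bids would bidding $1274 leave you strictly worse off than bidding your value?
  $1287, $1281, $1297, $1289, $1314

5

The deviation hurts exactly when the highest competing bid lies strictly between $1274 and $1317 — underbidding then forfeits a profitable win.
$1287: inside the interval → strictly worse (loss $30).
$1281: inside the interval → strictly worse (loss $36).
$1297: inside the interval → strictly worse (loss $20).
$1289: inside the interval → strictly worse (loss $28).
$1314: inside the interval → strictly worse (loss $3).
Count: 5.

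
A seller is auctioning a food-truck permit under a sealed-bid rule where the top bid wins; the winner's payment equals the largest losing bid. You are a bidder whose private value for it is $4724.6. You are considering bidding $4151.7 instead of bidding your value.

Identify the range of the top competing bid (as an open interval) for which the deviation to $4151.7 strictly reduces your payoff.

($4151.7, $4724.6)

If the competing bid is below $4151.7, both bids win at the same price — no difference.
If it is above $4724.6, both bids lose — no difference.
If it lies strictly between $4151.7 and $4724.6, bidding your value wins at a price below your value (positive payoff) while bidding $4151.7 loses (payoff 0).
So the deviation strictly hurts on the open interval ($4151.7, $4724.6).
In a second-price auction your bid sets only whether you win, not what you pay, so bidding your true value is weakly dominant.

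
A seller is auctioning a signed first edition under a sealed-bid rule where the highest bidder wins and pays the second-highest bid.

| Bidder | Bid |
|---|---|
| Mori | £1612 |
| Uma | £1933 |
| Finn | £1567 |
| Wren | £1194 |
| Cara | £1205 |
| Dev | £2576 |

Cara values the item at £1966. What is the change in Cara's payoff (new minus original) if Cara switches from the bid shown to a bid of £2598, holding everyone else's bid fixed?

The highest bid among the other bidders is £2576; Cara's bid doesn't change that.
Original bid £1205: Cara is not highest (top rival bid is £2576); payoff £0.
Alternative bid £2598: Cara is highest, pays the top rival bid £2576; payoff £1966 − £2576 = −£610.
Change in payoff = −£610 − (£0) = −£610.

−£610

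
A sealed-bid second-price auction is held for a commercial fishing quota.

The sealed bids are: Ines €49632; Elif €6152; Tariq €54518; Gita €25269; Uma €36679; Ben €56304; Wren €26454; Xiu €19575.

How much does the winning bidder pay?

Highest bid: Ben at €56304, so Ben wins.
Second-highest bid: Tariq at €54518 — that is the price the winner pays.

€54518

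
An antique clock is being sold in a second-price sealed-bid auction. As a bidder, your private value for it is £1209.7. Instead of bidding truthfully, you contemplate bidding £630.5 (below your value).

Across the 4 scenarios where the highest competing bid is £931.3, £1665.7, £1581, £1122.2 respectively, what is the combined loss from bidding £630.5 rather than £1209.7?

The deviation costs you only when the competing bid falls strictly between £630.5 and £1209.7; elsewhere both bids give the same outcome.
£931.3: truthful payoff £278.4, deviation payoff £0 → loss £278.4.
£1665.7: outcomes coincide → loss £0.
£1581: outcomes coincide → loss £0.
£1122.2: truthful payoff £87.5, deviation payoff £0 → loss £87.5.
Total loss = £278.4 + £87.5 = £365.9.

£365.9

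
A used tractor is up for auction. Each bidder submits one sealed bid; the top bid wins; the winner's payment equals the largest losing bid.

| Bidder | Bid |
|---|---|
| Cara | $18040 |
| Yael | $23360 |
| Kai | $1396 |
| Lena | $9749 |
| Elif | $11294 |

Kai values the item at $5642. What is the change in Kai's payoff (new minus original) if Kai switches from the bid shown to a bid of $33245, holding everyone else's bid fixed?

−$17718

The highest bid among the other bidders is $23360; Kai's bid doesn't change that.
Original bid $1396: Kai is not highest (top rival bid is $23360); payoff $0.
Alternative bid $33245: Kai is highest, pays the top rival bid $23360; payoff $5642 − $23360 = −$17718.
Change in payoff = −$17718 − ($0) = −$17718.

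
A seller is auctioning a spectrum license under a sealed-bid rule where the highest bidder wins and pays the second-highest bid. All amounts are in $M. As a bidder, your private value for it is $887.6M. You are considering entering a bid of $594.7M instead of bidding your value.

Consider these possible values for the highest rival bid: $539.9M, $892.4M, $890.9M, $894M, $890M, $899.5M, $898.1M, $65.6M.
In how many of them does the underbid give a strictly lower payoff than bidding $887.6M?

0

The deviation hurts exactly when the highest competing bid lies strictly between $594.7M and $887.6M — underbidding then forfeits a profitable win.
$539.9M: below both → same outcome either way.
$892.4M: above both → same outcome either way.
$890.9M: above both → same outcome either way.
$894M: above both → same outcome either way.
$890M: above both → same outcome either way.
$899.5M: above both → same outcome either way.
$898.1M: above both → same outcome either way.
$65.6M: below both → same outcome either way.
Count: 0.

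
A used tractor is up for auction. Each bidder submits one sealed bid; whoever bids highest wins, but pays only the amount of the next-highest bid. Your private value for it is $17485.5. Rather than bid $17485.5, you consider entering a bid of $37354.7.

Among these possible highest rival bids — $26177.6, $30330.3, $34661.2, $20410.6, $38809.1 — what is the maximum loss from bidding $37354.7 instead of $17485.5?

$17175.7

$26177.6: truthful gives $0, deviation gives −$8692.1 → loss $8692.1.
$30330.3: truthful gives $0, deviation gives −$12844.8 → loss $12844.8.
$34661.2: truthful gives $0, deviation gives −$17175.7 → loss $17175.7.
$20410.6: truthful gives $0, deviation gives −$2925.1 → loss $2925.1.
$38809.1: same outcome either way → loss $0.
Maximum loss: $17175.7.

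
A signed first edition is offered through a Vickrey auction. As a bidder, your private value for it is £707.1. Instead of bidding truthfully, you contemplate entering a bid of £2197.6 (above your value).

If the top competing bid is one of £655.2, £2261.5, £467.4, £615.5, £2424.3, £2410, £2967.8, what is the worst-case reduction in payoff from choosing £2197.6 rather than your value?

£655.2: same outcome either way → loss £0.
£2261.5: same outcome either way → loss £0.
£467.4: same outcome either way → loss £0.
£615.5: same outcome either way → loss £0.
£2424.3: same outcome either way → loss £0.
£2410: same outcome either way → loss £0.
£2967.8: same outcome either way → loss £0.
Maximum loss: £0.

£0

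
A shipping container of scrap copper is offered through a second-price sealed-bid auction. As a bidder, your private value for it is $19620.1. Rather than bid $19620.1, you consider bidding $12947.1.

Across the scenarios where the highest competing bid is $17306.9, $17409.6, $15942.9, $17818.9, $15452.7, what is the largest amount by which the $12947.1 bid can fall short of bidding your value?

$17306.9: truthful gives $2313.2, deviation gives $0 → loss $2313.2.
$17409.6: truthful gives $2210.5, deviation gives $0 → loss $2210.5.
$15942.9: truthful gives $3677.2, deviation gives $0 → loss $3677.2.
$17818.9: truthful gives $1801.2, deviation gives $0 → loss $1801.2.
$15452.7: truthful gives $4167.4, deviation gives $0 → loss $4167.4.
Maximum loss: $4167.4.

$4167.4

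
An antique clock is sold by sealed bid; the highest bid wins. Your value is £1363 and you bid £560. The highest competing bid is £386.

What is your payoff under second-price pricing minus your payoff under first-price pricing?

£174

You have the highest bid, so you win under either rule.
Second-price: pay £386 → payoff £977.
First-price: pay your own bid £560 → payoff £803.
Difference = £977 − (£803) = £174.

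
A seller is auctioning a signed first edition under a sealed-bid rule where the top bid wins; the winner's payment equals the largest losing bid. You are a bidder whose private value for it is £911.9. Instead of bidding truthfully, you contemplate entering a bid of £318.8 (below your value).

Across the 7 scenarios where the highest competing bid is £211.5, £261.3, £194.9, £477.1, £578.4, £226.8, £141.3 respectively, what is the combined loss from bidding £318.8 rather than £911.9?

The deviation costs you only when the competing bid falls strictly between £318.8 and £911.9; elsewhere both bids give the same outcome.
£211.5: outcomes coincide → loss £0.
£261.3: outcomes coincide → loss £0.
£194.9: outcomes coincide → loss £0.
£477.1: truthful payoff £434.8, deviation payoff £0 → loss £434.8.
£578.4: truthful payoff £333.5, deviation payoff £0 → loss £333.5.
£226.8: outcomes coincide → loss £0.
£141.3: outcomes coincide → loss £0.
Total loss = £434.8 + £333.5 = £768.3.

£768.3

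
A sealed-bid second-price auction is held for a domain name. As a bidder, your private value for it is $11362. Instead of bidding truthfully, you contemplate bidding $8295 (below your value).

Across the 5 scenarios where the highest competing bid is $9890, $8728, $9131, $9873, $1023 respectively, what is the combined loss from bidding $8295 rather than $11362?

$7826

The deviation costs you only when the competing bid falls strictly between $8295 and $11362; elsewhere both bids give the same outcome.
$9890: truthful payoff $1472, deviation payoff $0 → loss $1472.
$8728: truthful payoff $2634, deviation payoff $0 → loss $2634.
$9131: truthful payoff $2231, deviation payoff $0 → loss $2231.
$9873: truthful payoff $1489, deviation payoff $0 → loss $1489.
$1023: outcomes coincide → loss $0.
Total loss = $1472 + $2634 + $2231 + $1489 = $7826.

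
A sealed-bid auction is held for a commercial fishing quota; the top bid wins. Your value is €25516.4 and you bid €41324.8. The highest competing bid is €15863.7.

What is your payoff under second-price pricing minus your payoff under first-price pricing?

You have the highest bid, so you win under either rule.
Second-price: pay €15863.7 → payoff €9652.7.
First-price: pay your own bid €41324.8 → payoff −€15808.4.
Difference = €9652.7 − (−€15808.4) = €25461.1.

€25461.1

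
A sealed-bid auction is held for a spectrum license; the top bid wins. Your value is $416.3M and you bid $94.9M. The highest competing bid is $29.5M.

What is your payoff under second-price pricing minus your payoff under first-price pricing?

You have the highest bid, so you win under either rule.
Second-price: pay $29.5M → payoff $386.8M.
First-price: pay your own bid $94.9M → payoff $321.4M.
Difference = $386.8M − ($321.4M) = $65.4M.

$65.4M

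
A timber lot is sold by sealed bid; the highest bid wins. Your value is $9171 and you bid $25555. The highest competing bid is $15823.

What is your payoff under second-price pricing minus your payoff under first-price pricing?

You have the highest bid, so you win under either rule.
Second-price: pay $15823 → payoff −$6652.
First-price: pay your own bid $25555 → payoff −$16384.
Difference = −$6652 − (−$16384) = $9732.

$9732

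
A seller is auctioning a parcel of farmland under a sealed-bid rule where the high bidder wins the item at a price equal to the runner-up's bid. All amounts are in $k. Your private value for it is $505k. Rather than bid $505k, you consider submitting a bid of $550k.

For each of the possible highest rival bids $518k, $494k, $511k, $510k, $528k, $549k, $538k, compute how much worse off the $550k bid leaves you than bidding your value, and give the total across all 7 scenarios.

$124k

The deviation costs you only when the competing bid falls strictly between $505k and $550k; elsewhere both bids give the same outcome.
$518k: truthful payoff $0k, deviation payoff −$13k → loss $13k.
$494k: outcomes coincide → loss $0k.
$511k: truthful payoff $0k, deviation payoff −$6k → loss $6k.
$510k: truthful payoff $0k, deviation payoff −$5k → loss $5k.
$528k: truthful payoff $0k, deviation payoff −$23k → loss $23k.
$549k: truthful payoff $0k, deviation payoff −$44k → loss $44k.
$538k: truthful payoff $0k, deviation payoff −$33k → loss $33k.
Total loss = $13k + $6k + $5k + $23k + $44k + $33k = $124k.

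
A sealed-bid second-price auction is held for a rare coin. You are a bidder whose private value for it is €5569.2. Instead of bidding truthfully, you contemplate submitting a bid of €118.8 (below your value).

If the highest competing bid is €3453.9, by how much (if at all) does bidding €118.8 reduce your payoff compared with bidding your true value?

€2115.3

Bidding your value €5569.2: you win (since €5569.2 > €3453.9) and pay €3453.9. Payoff €2115.3.
Bidding €118.8: you lose. Payoff €0.
The competing bid €3453.9 lies between your shaded bid and your value, so underbidding forfeits an item you could have won at a profitable price.
Loss from deviating = €2115.3 − (€0) = €2115.3.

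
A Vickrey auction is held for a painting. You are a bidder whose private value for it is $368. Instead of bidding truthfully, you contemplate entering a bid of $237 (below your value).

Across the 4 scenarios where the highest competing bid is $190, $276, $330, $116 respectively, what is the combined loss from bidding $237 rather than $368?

$130

The deviation costs you only when the competing bid falls strictly between $237 and $368; elsewhere both bids give the same outcome.
$190: outcomes coincide → loss $0.
$276: truthful payoff $92, deviation payoff $0 → loss $92.
$330: truthful payoff $38, deviation payoff $0 → loss $38.
$116: outcomes coincide → loss $0.
Total loss = $92 + $38 = $130.
Truthful bidding weakly dominates here: raising your bid can only win items priced above your value, and lowering it can only forfeit items priced below.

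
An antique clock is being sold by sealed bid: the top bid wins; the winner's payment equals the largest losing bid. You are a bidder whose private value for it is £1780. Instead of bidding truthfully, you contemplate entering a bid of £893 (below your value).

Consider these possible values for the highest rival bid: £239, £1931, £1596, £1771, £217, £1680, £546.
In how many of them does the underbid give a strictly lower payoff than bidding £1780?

3

The deviation hurts exactly when the highest competing bid lies strictly between £893 and £1780 — underbidding then forfeits a profitable win.
£239: below both → same outcome either way.
£1931: above both → same outcome either way.
£1596: inside the interval → strictly worse (loss £184).
£1771: inside the interval → strictly worse (loss £9).
£217: below both → same outcome either way.
£1680: inside the interval → strictly worse (loss £100).
£546: below both → same outcome either way.
Count: 3.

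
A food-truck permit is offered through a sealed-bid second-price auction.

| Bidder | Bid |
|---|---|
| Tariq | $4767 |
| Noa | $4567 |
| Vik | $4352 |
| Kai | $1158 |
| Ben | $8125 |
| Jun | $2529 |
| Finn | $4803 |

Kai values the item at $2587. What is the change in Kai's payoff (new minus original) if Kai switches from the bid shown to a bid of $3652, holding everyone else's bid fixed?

The highest bid among the other bidders is $8125; Kai's bid doesn't change that.
Original bid $1158: Kai is not highest (top rival bid is $8125); payoff $0.
Alternative bid $3652: Kai is not highest (top rival bid is $8125); payoff $0.
Change in payoff = $0 − ($0) = $0.

$0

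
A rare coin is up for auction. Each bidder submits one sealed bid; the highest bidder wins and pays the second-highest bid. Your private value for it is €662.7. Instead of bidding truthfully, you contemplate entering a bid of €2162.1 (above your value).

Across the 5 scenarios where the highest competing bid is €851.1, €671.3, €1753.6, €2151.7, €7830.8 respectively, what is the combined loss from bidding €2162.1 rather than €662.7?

The deviation costs you only when the competing bid falls strictly between €662.7 and €2162.1; elsewhere both bids give the same outcome.
€851.1: truthful payoff €0, deviation payoff −€188.4 → loss €188.4.
€671.3: truthful payoff €0, deviation payoff −€8.6 → loss €8.6.
€1753.6: truthful payoff €0, deviation payoff −€1090.9 → loss €1090.9.
€2151.7: truthful payoff €0, deviation payoff −€1489 → loss €1489.
€7830.8: outcomes coincide → loss €0.
Total loss = €188.4 + €8.6 + €1090.9 + €1489 = €2776.9.

€2776.9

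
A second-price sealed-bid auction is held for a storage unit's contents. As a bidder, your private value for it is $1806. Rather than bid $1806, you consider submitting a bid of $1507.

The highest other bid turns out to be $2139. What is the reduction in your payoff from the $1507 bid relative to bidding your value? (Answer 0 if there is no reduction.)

$0

Bidding your value $1806: you lose (since $1806 < $2139). Payoff $0.
Bidding $1507: you lose. Payoff $0.
Difference = $0 − $0 = $0; both bids lead to the same outcome because the competing bid is above both your value and your alternative bid.
In a second-price auction your bid sets only whether you win, not what you pay, so bidding your true value is weakly dominant.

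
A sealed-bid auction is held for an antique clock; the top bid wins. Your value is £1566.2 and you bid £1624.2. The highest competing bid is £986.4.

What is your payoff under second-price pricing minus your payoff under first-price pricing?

You have the highest bid, so you win under either rule.
Second-price: pay £986.4 → payoff £579.8.
First-price: pay your own bid £1624.2 → payoff −£58.
Difference = £579.8 − (−£58) = £637.8.

£637.8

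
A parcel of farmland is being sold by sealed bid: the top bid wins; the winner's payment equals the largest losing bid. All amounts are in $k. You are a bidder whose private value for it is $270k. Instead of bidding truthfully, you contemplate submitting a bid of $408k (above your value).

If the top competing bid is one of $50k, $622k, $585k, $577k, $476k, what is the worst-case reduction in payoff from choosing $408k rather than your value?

$0k

$50k: same outcome either way → loss $0k.
$622k: same outcome either way → loss $0k.
$585k: same outcome either way → loss $0k.
$577k: same outcome either way → loss $0k.
$476k: same outcome either way → loss $0k.
Maximum loss: $0k.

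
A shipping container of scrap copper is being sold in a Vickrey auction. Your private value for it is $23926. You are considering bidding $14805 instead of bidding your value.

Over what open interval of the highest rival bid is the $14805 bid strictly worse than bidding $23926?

If the competing bid is below $14805, both bids win at the same price — no difference.
If it is above $23926, both bids lose — no difference.
If it lies strictly between $14805 and $23926, bidding your value wins at a price below your value (positive payoff) while bidding $14805 loses (payoff 0).
So the deviation strictly hurts on the open interval ($14805, $23926).
Truthful bidding weakly dominates here: raising your bid can only win items priced above your value, and lowering it can only forfeit items priced below.

($14805, $23926)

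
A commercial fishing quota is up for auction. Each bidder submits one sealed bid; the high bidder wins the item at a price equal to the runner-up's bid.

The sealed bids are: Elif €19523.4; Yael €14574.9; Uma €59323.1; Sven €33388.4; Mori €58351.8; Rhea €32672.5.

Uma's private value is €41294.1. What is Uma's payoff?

Highest bid: Uma at €59323.1, so Uma wins.
Second-highest bid: Mori at €58351.8 — that is the price the winner pays.
Uma's payoff = value − price = €41294.1 − €58351.8 = −€17057.7.

−€17057.7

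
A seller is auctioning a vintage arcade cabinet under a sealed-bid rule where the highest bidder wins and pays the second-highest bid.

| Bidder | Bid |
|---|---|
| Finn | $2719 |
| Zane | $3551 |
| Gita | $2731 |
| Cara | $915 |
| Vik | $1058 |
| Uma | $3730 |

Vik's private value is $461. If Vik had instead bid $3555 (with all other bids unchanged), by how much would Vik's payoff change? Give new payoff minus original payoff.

$0

The highest bid among the other bidders is $3730; Vik's bid doesn't change that.
Original bid $1058: Vik is not highest (top rival bid is $3730); payoff $0.
Alternative bid $3555: Vik is not highest (top rival bid is $3730); payoff $0.
Change in payoff = $0 − ($0) = $0.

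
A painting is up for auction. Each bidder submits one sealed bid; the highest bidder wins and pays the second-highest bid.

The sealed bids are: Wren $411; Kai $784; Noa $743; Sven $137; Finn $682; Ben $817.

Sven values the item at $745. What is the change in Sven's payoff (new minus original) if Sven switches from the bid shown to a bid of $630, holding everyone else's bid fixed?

The highest bid among the other bidders is $817; Sven's bid doesn't change that.
Original bid $137: Sven is not highest (top rival bid is $817); payoff $0.
Alternative bid $630: Sven is not highest (top rival bid is $817); payoff $0.
Change in payoff = $0 − ($0) = $0.

$0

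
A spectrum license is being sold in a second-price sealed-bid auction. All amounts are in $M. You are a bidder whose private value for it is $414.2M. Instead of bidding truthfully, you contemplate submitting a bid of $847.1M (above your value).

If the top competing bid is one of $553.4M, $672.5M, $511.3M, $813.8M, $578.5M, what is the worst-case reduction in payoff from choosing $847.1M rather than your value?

$553.4M: truthful gives $0M, deviation gives −$139.2M → loss $139.2M.
$672.5M: truthful gives $0M, deviation gives −$258.3M → loss $258.3M.
$511.3M: truthful gives $0M, deviation gives −$97.1M → loss $97.1M.
$813.8M: truthful gives $0M, deviation gives −$399.6M → loss $399.6M.
$578.5M: truthful gives $0M, deviation gives −$164.3M → loss $164.3M.
Maximum loss: $399.6M.

$399.6M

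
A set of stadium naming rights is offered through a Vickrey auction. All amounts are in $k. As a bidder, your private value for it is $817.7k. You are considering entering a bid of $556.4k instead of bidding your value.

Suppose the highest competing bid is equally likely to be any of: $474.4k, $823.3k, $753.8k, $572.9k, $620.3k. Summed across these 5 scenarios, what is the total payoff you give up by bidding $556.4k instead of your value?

$506.1k

The deviation costs you only when the competing bid falls strictly between $556.4k and $817.7k; elsewhere both bids give the same outcome.
$474.4k: outcomes coincide → loss $0k.
$823.3k: outcomes coincide → loss $0k.
$753.8k: truthful payoff $63.9k, deviation payoff $0k → loss $63.9k.
$572.9k: truthful payoff $244.8k, deviation payoff $0k → loss $244.8k.
$620.3k: truthful payoff $197.4k, deviation payoff $0k → loss $197.4k.
Total loss = $63.9k + $244.8k + $197.4k = $506.1k.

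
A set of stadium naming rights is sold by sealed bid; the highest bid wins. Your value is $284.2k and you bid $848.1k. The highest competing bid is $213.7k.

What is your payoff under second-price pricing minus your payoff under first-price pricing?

$634.4k

You have the highest bid, so you win under either rule.
Second-price: pay $213.7k → payoff $70.5k.
First-price: pay your own bid $848.1k → payoff −$563.9k.
Difference = $70.5k − (−$563.9k) = $634.4k.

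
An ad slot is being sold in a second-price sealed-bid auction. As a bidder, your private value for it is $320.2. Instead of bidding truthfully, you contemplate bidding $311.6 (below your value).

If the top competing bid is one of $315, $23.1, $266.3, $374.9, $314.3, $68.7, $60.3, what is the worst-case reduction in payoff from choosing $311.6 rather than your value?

$5.9

$315: truthful gives $5.2, deviation gives $0 → loss $5.2.
$23.1: same outcome either way → loss $0.
$266.3: same outcome either way → loss $0.
$374.9: same outcome either way → loss $0.
$314.3: truthful gives $5.9, deviation gives $0 → loss $5.9.
$68.7: same outcome either way → loss $0.
$60.3: same outcome either way → loss $0.
Maximum loss: $5.9.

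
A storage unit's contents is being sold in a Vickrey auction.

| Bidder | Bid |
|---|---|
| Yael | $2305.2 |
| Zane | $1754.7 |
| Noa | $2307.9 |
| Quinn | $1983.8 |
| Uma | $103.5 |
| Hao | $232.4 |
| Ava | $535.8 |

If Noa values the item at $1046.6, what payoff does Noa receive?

−$1258.6

Highest bid: Noa at $2307.9, so Noa wins.
Second-highest bid: Yael at $2305.2 — that is the price the winner pays.
Noa's payoff = value − price = $1046.6 − $2305.2 = −$1258.6.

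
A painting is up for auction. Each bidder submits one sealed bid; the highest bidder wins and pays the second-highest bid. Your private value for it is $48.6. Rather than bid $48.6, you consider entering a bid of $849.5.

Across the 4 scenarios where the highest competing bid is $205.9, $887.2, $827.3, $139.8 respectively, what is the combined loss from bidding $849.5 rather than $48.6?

$1027.2

The deviation costs you only when the competing bid falls strictly between $48.6 and $849.5; elsewhere both bids give the same outcome.
$205.9: truthful payoff $0, deviation payoff −$157.3 → loss $157.3.
$887.2: outcomes coincide → loss $0.
$827.3: truthful payoff $0, deviation payoff −$778.7 → loss $778.7.
$139.8: truthful payoff $0, deviation payoff −$91.2 → loss $91.2.
Total loss = $157.3 + $778.7 + $91.2 = $1027.2.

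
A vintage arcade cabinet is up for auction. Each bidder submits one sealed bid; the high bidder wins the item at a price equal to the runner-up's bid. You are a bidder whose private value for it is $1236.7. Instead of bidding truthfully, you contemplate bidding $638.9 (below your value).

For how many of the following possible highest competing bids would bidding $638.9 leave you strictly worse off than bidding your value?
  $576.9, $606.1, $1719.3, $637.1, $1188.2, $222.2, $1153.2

2

The deviation hurts exactly when the highest competing bid lies strictly between $638.9 and $1236.7 — underbidding then forfeits a profitable win.
$576.9: below both → same outcome either way.
$606.1: below both → same outcome either way.
$1719.3: above both → same outcome either way.
$637.1: below both → same outcome either way.
$1188.2: inside the interval → strictly worse (loss $48.5).
$222.2: below both → same outcome either way.
$1153.2: inside the interval → strictly worse (loss $83.5).
Count: 2.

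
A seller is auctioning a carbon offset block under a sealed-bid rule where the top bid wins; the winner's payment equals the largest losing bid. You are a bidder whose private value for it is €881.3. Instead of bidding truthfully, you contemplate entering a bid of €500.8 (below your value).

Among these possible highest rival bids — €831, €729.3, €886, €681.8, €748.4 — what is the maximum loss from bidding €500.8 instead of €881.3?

€199.5

€831: truthful gives €50.3, deviation gives €0 → loss €50.3.
€729.3: truthful gives €152, deviation gives €0 → loss €152.
€886: same outcome either way → loss €0.
€681.8: truthful gives €199.5, deviation gives €0 → loss €199.5.
€748.4: truthful gives €132.9, deviation gives €0 → loss €132.9.
Maximum loss: €199.5.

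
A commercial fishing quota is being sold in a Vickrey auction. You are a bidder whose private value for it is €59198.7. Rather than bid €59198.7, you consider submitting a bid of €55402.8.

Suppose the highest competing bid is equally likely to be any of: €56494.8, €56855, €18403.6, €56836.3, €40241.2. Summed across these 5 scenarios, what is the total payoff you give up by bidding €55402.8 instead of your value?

The deviation costs you only when the competing bid falls strictly between €55402.8 and €59198.7; elsewhere both bids give the same outcome.
€56494.8: truthful payoff €2703.9, deviation payoff €0 → loss €2703.9.
€56855: truthful payoff €2343.7, deviation payoff €0 → loss €2343.7.
€18403.6: outcomes coincide → loss €0.
€56836.3: truthful payoff €2362.4, deviation payoff €0 → loss €2362.4.
€40241.2: outcomes coincide → loss €0.
Total loss = €2703.9 + €2343.7 + €2362.4 = €7410.

€7410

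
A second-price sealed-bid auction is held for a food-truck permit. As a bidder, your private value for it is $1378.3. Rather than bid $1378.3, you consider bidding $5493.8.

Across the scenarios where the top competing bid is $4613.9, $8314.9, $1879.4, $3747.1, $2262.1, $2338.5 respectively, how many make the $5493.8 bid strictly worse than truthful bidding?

5

The deviation hurts exactly when the highest competing bid lies strictly between $1378.3 and $5493.8 — overbidding then wins at a price above your value.
$4613.9: inside the interval → strictly worse (loss $3235.6).
$8314.9: above both → same outcome either way.
$1879.4: inside the interval → strictly worse (loss $501.1).
$3747.1: inside the interval → strictly worse (loss $2368.8).
$2262.1: inside the interval → strictly worse (loss $883.8).
$2338.5: inside the interval → strictly worse (loss $960.2).
Count: 5.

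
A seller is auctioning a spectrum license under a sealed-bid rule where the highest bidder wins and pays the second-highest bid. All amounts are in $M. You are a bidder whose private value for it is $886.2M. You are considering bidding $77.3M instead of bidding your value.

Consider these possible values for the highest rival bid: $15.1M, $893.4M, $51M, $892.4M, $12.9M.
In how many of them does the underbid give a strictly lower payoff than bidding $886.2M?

The deviation hurts exactly when the highest competing bid lies strictly between $77.3M and $886.2M — underbidding then forfeits a profitable win.
$15.1M: below both → same outcome either way.
$893.4M: above both → same outcome either way.
$51M: below both → same outcome either way.
$892.4M: above both → same outcome either way.
$12.9M: below both → same outcome either way.
Count: 0.

0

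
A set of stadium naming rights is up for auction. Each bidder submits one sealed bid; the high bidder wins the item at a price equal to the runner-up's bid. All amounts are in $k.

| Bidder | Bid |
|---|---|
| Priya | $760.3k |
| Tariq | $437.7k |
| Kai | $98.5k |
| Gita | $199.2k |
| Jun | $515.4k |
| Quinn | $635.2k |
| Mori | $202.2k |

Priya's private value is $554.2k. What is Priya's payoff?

Highest bid: Priya at $760.3k, so Priya wins.
Second-highest bid: Quinn at $635.2k — that is the price the winner pays.
Priya's payoff = value − price = $554.2k − $635.2k = −$81k.

−$81k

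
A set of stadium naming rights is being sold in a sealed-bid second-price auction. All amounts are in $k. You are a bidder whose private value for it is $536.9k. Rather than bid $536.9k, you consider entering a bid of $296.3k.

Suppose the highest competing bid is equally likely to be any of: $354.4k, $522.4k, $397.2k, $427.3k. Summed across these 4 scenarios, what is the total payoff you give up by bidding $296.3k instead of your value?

The deviation costs you only when the competing bid falls strictly between $296.3k and $536.9k; elsewhere both bids give the same outcome.
$354.4k: truthful payoff $182.5k, deviation payoff $0k → loss $182.5k.
$522.4k: truthful payoff $14.5k, deviation payoff $0k → loss $14.5k.
$397.2k: truthful payoff $139.7k, deviation payoff $0k → loss $139.7k.
$427.3k: truthful payoff $109.6k, deviation payoff $0k → loss $109.6k.
Total loss = $182.5k + $14.5k + $139.7k + $109.6k = $446.3k.

$446.3k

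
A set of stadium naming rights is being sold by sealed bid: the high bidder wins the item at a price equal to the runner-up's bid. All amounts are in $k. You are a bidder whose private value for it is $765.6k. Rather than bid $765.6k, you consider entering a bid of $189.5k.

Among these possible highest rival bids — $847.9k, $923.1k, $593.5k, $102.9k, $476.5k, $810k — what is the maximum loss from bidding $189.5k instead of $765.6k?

$847.9k: same outcome either way → loss $0k.
$923.1k: same outcome either way → loss $0k.
$593.5k: truthful gives $172.1k, deviation gives $0k → loss $172.1k.
$102.9k: same outcome either way → loss $0k.
$476.5k: truthful gives $289.1k, deviation gives $0k → loss $289.1k.
$810k: same outcome either way → loss $0k.
Maximum loss: $289.1k.

$289.1k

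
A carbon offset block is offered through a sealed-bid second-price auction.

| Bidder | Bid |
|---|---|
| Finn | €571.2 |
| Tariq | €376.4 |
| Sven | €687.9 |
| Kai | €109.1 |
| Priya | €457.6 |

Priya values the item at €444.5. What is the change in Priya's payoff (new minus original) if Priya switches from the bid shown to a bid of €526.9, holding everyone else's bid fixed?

€0

The highest bid among the other bidders is €687.9; Priya's bid doesn't change that.
Original bid €457.6: Priya is not highest (top rival bid is €687.9); payoff €0.
Alternative bid €526.9: Priya is not highest (top rival bid is €687.9); payoff €0.
Change in payoff = €0 − (€0) = €0.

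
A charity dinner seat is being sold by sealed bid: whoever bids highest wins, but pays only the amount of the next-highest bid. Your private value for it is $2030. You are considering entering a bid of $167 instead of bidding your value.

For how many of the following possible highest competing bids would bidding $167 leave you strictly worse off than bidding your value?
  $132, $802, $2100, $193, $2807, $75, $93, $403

3

The deviation hurts exactly when the highest competing bid lies strictly between $167 and $2030 — underbidding then forfeits a profitable win.
$132: below both → same outcome either way.
$802: inside the interval → strictly worse (loss $1228).
$2100: above both → same outcome either way.
$193: inside the interval → strictly worse (loss $1837).
$2807: above both → same outcome either way.
$75: below both → same outcome either way.
$93: below both → same outcome either way.
$403: inside the interval → strictly worse (loss $1627).
Count: 3.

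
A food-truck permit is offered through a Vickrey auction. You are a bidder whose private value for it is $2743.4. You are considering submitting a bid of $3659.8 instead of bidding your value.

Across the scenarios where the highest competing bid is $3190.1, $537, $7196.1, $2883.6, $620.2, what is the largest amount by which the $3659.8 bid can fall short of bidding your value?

$3190.1: truthful gives $0, deviation gives −$446.7 → loss $446.7.
$537: same outcome either way → loss $0.
$7196.1: same outcome either way → loss $0.
$2883.6: truthful gives $0, deviation gives −$140.2 → loss $140.2.
$620.2: same outcome either way → loss $0.
Maximum loss: $446.7.

$446.7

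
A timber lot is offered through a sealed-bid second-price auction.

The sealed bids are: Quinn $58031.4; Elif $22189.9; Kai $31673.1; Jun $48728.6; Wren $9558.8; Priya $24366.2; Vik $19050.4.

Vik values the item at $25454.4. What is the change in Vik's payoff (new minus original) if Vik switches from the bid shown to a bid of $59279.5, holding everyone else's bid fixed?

The highest bid among the other bidders is $58031.4; Vik's bid doesn't change that.
Original bid $19050.4: Vik is not highest (top rival bid is $58031.4); payoff $0.
Alternative bid $59279.5: Vik is highest, pays the top rival bid $58031.4; payoff $25454.4 − $58031.4 = −$32577.
Change in payoff = −$32577 − ($0) = −$32577.

−$32577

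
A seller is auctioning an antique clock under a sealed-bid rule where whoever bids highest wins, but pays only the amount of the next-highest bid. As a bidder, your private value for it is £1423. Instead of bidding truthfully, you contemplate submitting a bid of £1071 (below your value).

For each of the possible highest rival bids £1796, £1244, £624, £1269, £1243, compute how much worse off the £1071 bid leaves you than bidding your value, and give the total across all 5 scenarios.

£513

The deviation costs you only when the competing bid falls strictly between £1071 and £1423; elsewhere both bids give the same outcome.
£1796: outcomes coincide → loss £0.
£1244: truthful payoff £179, deviation payoff £0 → loss £179.
£624: outcomes coincide → loss £0.
£1269: truthful payoff £154, deviation payoff £0 → loss £154.
£1243: truthful payoff £180, deviation payoff £0 → loss £180.
Total loss = £179 + £154 + £180 = £513.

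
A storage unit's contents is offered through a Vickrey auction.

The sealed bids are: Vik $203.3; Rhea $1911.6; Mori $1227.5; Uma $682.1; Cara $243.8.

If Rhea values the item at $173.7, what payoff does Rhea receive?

Highest bid: Rhea at $1911.6, so Rhea wins.
Second-highest bid: Mori at $1227.5 — that is the price the winner pays.
Rhea's payoff = value − price = $173.7 − $1227.5 = −$1053.8.

−$1053.8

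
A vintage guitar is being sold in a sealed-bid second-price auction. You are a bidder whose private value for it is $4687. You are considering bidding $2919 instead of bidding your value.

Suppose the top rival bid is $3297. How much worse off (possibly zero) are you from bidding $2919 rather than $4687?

Bidding your value $4687: you win (since $4687 > $3297) and pay $3297. Payoff $1390.
Bidding $2919: you lose. Payoff $0.
The competing bid $3297 lies between your shaded bid and your value, so underbidding forfeits an item you could have won at a profitable price.
Loss from deviating = $1390 − ($0) = $1390.

$1390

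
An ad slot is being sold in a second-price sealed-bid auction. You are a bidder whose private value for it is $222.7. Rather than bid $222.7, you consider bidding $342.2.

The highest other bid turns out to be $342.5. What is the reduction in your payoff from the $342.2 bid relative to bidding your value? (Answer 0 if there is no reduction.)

Bidding your value $222.7: you lose (since $222.7 < $342.5). Payoff $0.
Bidding $342.2: you lose. Payoff $0.
Difference = $0 − $0 = $0; both bids lead to the same outcome because the competing bid is above both your value and your alternative bid.
In a second-price auction your bid sets only whether you win, not what you pay, so bidding your true value is weakly dominant.

$0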